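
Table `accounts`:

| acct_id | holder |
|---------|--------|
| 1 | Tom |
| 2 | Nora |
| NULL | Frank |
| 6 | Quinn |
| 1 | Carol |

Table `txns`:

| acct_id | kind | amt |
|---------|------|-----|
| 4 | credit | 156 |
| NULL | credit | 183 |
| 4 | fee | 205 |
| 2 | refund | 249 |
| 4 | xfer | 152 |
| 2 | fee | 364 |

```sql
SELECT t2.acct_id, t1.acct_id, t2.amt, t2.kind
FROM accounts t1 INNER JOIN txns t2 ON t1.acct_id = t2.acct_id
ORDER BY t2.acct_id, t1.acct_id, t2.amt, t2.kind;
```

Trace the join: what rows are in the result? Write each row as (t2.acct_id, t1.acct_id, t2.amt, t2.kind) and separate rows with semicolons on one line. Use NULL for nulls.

(2, 2, 249, refund); (2, 2, 364, fee)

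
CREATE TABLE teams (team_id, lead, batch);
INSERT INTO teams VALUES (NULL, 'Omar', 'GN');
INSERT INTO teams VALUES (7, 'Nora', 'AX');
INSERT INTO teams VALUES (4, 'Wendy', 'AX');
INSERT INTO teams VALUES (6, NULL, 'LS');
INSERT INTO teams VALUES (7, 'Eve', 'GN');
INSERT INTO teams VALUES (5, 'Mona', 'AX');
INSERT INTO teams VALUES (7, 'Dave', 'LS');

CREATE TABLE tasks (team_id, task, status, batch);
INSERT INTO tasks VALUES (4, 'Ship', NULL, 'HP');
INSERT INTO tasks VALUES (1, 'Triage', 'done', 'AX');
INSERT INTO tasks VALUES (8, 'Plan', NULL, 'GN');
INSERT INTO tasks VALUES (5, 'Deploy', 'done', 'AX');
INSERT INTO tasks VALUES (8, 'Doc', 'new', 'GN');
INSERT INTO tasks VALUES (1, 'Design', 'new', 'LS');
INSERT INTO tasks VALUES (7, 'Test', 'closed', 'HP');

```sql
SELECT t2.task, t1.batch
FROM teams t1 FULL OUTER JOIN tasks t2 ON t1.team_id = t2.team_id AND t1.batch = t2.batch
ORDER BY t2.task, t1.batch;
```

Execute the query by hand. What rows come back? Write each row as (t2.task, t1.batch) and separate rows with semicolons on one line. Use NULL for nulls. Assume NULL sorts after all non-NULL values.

(Deploy, AX); (Design, NULL); (Doc, NULL); (Plan, NULL); (Ship, NULL); (Test, NULL); (Triage, NULL); (NULL, AX); (NULL, AX); (NULL, GN); (NULL, GN); (NULL, LS); (NULL, LS)

FULL OUTER JOIN keeps every row from both sides; unmatched rows get NULL for the other side's columns.
Matching on t1.team_id = t2.team_id AND t1.batch = t2.batch. A NULL in a compared column never satisfies the condition.
- t1 (team_id=NULL, batch=GN) has no partner → padded with NULL.
- t1 (team_id=7, batch=AX) has no partner → padded with NULL.
- t1 (team_id=4, batch=AX) has no partner → padded with NULL.
- t1 (team_id=6, batch=LS) has no partner → padded with NULL.
- t1 (team_id=7, batch=GN) has no partner → padded with NULL.
- t1 (team_id=5, batch=AX) pairs with 1 row(s) of t2.
- t1 (team_id=7, batch=LS) has no partner → padded with NULL.
- 6 row(s) from t2 found no t1 partner → padded with NULL.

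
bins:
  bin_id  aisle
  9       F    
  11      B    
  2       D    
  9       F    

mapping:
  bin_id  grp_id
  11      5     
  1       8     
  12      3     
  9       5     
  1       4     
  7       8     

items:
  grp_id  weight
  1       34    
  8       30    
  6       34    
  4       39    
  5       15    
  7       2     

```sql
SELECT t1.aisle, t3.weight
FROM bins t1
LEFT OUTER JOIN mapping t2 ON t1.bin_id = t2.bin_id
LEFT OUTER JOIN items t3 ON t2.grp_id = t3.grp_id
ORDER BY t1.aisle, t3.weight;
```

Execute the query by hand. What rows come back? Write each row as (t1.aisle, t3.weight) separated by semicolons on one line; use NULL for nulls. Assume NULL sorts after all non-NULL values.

(B, 15); (D, NULL); (F, 15); (F, 15)

Joins associate left-to-right: bins LEFT JOIN mapping on bin_id gives 4 intermediate row(s).
Then LEFT JOIN `items t3` on grp_id: each of those 4 rows is kept; rows whose t2.grp_id has no match in t3 get NULL for t3's columns.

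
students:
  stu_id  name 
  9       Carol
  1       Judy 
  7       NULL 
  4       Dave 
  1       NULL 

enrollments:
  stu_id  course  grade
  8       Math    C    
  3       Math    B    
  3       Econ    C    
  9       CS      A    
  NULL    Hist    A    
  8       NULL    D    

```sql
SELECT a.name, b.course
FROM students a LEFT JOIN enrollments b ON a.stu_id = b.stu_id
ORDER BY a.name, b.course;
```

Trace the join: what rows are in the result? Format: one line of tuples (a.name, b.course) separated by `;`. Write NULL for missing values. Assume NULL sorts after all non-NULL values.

LEFT JOIN keeps every row from `students`; unmatched rows get NULL for `enrollments`'s columns.
Matching on a.stu_id = b.stu_id. A NULL in a compared column never satisfies the condition.
- a[0] stu_id=9 → 1 match(es) in b → 1 row(s).
- a[1] stu_id=1 → no match; kept with NULLs on the b side.
- a[2] stu_id=7 → no match; kept with NULLs on the b side.
- a[3] stu_id=4 → no match; kept with NULLs on the b side.
- a[4] stu_id=1 → no match; kept with NULLs on the b side.
After projecting and ordering:
a.name | b.course
Carol | CS
Dave | NULL
Judy | NULL
NULL | NULL
NULL | NULL

(Carol, CS); (Dave, NULL); (Judy, NULL); (NULL, NULL); (NULL, NULL)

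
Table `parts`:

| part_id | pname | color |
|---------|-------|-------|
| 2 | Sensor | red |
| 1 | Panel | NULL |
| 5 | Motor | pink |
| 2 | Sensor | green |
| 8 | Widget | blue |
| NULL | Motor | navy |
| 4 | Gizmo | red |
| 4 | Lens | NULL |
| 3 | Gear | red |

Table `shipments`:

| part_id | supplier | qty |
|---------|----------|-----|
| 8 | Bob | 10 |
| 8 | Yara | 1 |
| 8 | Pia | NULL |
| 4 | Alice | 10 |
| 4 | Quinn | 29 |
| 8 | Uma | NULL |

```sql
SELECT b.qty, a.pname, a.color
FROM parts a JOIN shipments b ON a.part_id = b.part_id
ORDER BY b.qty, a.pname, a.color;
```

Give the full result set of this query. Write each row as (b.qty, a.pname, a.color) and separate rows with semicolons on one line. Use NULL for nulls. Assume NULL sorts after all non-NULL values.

(1, Widget, blue); (10, Gizmo, red); (10, Lens, NULL); (10, Widget, blue); (29, Gizmo, red); (29, Lens, NULL); (NULL, Widget, blue); (NULL, Widget, blue)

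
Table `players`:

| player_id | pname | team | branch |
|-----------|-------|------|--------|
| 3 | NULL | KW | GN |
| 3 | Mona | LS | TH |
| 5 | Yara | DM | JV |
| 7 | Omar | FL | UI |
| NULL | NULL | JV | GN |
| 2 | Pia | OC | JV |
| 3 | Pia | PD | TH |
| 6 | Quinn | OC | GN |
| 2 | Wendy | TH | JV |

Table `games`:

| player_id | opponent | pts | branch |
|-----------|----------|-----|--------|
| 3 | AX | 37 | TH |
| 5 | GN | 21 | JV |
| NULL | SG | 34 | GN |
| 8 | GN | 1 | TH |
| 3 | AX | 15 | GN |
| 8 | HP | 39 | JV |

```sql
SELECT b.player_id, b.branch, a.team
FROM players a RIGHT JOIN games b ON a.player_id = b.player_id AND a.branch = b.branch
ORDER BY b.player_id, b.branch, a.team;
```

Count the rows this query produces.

RIGHT JOIN keeps every row from `games`; unmatched rows get NULL for `players`'s columns.
Matching on a.player_id = b.player_id AND a.branch = b.branch. A NULL in a compared column never satisfies the condition.
- a[0] player_id=3, branch=GN → 1 match(es) in b → 1 row(s).
- a[1] player_id=3, branch=TH → 1 match(es) in b → 1 row(s).
- a[2] player_id=5, branch=JV → 1 match(es) in b → 1 row(s).
- a[3] player_id=7, branch=UI → no match.
- a[4] player_id=NULL, branch=GN → no match.
- a[5] player_id=2, branch=JV → no match.
- a[6] player_id=3, branch=TH → 1 match(es) in b → 1 row(s).
- a[7] player_id=6, branch=GN → no match.
- a[8] player_id=2, branch=JV → no match.
- 3 b row(s) had no a match → kept, a columns NULL.
Total: 4 matched + 3 padded = 7 rows.

7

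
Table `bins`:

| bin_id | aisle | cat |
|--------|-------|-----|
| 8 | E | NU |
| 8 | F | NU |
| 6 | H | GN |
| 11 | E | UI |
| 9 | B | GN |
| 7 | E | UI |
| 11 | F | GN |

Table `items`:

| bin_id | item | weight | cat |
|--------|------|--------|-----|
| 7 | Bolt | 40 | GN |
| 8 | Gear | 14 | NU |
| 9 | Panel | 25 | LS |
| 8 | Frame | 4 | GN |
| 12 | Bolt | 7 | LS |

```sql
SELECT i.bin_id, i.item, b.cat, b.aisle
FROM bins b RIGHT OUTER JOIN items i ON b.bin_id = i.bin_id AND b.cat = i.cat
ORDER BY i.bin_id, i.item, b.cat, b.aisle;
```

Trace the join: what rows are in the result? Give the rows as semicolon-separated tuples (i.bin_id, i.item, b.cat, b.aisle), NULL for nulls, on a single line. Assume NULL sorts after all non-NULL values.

RIGHT JOIN keeps every row from `items`; unmatched rows get NULL for `bins`'s columns.
Matching on b.bin_id = i.bin_id AND b.cat = i.cat.
- b[0] bin_id=8, cat=NU → 1 match(es) in i → 1 row(s).
- b[1] bin_id=8, cat=NU → 1 match(es) in i → 1 row(s).
- b[2] bin_id=6, cat=GN → no match.
- b[3] bin_id=11, cat=UI → no match.
- b[4] bin_id=9, cat=GN → no match.
- b[5] bin_id=7, cat=UI → no match.
- b[6] bin_id=11, cat=GN → no match.
- 4 i row(s) had no b match → kept, b columns NULL.
After projecting and ordering:
i.bin_id | i.item | b.cat | b.aisle
7 | Bolt | NULL | NULL
8 | Frame | NULL | NULL
8 | Gear | NU | E
8 | Gear | NU | F
9 | Panel | NULL | NULL
12 | Bolt | NULL | NULL

(7, Bolt, NULL, NULL); (8, Frame, NULL, NULL); (8, Gear, NU, E); (8, Gear, NU, F); (9, Panel, NULL, NULL); (12, Bolt, NULL, NULL)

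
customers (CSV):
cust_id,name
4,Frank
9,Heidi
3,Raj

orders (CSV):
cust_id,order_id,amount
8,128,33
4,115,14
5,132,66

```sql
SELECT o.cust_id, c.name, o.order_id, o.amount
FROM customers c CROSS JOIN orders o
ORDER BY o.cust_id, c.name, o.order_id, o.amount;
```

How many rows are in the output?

9

CROSS JOIN pairs every row of `customers` with every row of `orders`: 3 × 3 = 9 rows.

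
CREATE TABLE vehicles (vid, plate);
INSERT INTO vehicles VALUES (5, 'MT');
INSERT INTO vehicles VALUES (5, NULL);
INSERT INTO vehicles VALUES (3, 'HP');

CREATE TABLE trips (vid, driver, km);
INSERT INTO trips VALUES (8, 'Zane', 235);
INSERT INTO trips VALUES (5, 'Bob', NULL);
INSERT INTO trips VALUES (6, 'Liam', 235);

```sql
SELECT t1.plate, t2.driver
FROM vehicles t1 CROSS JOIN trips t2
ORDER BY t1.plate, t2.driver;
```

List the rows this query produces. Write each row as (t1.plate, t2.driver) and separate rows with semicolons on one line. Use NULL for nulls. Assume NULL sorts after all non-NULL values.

(HP, Bob); (HP, Liam); (HP, Zane); (MT, Bob); (MT, Liam); (MT, Zane); (NULL, Bob); (NULL, Liam); (NULL, Zane)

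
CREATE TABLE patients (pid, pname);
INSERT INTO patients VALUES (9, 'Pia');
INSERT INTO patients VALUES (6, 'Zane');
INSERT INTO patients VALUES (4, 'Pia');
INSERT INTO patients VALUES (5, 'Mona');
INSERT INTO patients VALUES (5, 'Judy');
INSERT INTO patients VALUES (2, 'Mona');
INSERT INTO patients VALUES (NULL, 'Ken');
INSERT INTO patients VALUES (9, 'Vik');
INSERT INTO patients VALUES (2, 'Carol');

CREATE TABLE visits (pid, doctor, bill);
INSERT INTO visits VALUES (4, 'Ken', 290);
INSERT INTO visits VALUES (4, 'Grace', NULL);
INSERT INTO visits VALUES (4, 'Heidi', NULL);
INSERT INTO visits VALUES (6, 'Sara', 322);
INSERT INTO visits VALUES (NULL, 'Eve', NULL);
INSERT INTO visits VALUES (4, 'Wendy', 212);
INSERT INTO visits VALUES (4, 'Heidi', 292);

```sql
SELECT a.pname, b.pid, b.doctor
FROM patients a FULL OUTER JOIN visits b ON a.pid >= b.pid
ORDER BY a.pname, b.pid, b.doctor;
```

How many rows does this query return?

FULL OUTER JOIN keeps every row from both sides; unmatched rows get NULL for the other side's columns.
Matching on a.pid >= b.pid. A NULL in a compared column never satisfies the condition.
- a (pid=9) pairs with 6 row(s) of b.
- a (pid=6) pairs with 6 row(s) of b.
- a (pid=4) pairs with 5 row(s) of b.
- a (pid=5) pairs with 5 row(s) of b.
- a (pid=5) pairs with 5 row(s) of b.
- a (pid=2) has no partner → padded with NULL.
- a (pid=NULL) has no partner → padded with NULL.
- a (pid=9) pairs with 6 row(s) of b.
- a (pid=2) has no partner → padded with NULL.
- 1 row(s) from b found no a partner → padded with NULL.
Total: 33 matched + 4 padded = 37 rows.

37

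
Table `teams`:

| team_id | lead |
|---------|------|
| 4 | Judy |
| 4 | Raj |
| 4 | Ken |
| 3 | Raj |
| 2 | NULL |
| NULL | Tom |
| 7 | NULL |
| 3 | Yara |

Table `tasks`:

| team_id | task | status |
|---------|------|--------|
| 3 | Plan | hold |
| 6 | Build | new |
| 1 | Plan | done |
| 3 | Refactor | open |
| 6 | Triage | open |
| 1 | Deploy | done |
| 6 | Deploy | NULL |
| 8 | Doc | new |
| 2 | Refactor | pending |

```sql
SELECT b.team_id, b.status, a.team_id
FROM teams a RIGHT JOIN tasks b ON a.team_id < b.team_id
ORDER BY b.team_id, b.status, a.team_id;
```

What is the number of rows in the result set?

RIGHT JOIN keeps every row from `tasks`; unmatched rows get NULL for `teams`'s columns.
Matching on a.team_id < b.team_id. A NULL in a compared column never satisfies the condition.
Matched pairs: 27; unmatched b rows kept: 3.
Total: 27 matched + 3 padded = 30 rows.

30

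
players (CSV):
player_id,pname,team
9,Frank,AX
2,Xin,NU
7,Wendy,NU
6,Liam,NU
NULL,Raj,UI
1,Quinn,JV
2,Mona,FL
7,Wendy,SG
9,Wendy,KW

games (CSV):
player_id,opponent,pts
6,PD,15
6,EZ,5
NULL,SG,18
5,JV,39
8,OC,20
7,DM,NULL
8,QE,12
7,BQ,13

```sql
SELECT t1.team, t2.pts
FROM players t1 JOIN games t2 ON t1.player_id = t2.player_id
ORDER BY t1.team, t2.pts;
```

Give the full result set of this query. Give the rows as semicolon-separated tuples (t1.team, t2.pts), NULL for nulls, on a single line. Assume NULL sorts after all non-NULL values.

INNER JOIN keeps only pairs where the ON condition holds.
Matching on t1.player_id = t2.player_id. A NULL in a compared column never satisfies the condition.
- t1 row (player_id=9): no match → dropped.
- t1 row (player_id=2): no match → dropped.
- t1 row (player_id=7): matches 2 t2 row(s) → 2 output row(s).
- t1 row (player_id=6): matches 2 t2 row(s) → 2 output row(s).
- t1 row (player_id=NULL): no match → dropped.
- t1 row (player_id=1): no match → dropped.
- t1 row (player_id=2): no match → dropped.
- t1 row (player_id=7): matches 2 t2 row(s) → 2 output row(s).
- t1 row (player_id=9): no match → dropped.
After projecting and ordering:
t1.team | t2.pts
NU | 5
NU | 13
NU | 15
NU | NULL
SG | 13
SG | NULL

(NU, 5); (NU, 13); (NU, 15); (NU, NULL); (SG, 13); (SG, NULL)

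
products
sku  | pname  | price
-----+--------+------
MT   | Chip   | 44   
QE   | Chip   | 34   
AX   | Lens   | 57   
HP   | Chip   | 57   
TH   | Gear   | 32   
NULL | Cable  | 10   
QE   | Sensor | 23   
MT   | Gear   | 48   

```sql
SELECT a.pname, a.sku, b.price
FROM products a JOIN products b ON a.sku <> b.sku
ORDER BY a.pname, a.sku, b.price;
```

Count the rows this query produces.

INNER JOIN keeps only pairs where the ON condition holds.
Matching on a.sku <> b.sku. A NULL in a compared column never satisfies the condition.
Matched pairs: 38.
Total: 38 rows.

38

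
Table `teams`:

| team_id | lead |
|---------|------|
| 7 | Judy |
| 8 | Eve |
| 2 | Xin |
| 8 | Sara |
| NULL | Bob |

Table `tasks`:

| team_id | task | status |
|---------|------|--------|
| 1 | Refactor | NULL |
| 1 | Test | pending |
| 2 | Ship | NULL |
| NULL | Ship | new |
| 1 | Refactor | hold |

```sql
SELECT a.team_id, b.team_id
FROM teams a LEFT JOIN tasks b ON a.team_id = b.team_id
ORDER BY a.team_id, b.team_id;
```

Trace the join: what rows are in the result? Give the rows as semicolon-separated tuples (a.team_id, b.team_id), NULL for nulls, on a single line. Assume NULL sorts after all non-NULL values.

LEFT JOIN keeps every row from `teams`; unmatched rows get NULL for `tasks`'s columns.
Matching on a.team_id = b.team_id. A NULL in a compared column never satisfies the condition.
Matched pairs: 1; unmatched a rows kept: 4.

(2, 2); (7, NULL); (8, NULL); (8, NULL); (NULL, NULL)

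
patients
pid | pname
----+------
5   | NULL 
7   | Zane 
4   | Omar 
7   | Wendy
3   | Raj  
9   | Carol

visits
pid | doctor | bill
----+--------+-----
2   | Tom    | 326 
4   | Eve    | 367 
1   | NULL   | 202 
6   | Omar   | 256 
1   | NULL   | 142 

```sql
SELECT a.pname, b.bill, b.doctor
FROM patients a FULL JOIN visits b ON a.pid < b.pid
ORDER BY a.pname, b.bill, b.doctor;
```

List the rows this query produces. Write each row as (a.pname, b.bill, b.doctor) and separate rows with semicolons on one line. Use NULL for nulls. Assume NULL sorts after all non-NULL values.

(Carol, NULL, NULL); (Omar, 256, Omar); (Raj, 256, Omar); (Raj, 367, Eve); (Wendy, NULL, NULL); (Zane, NULL, NULL); (NULL, 142, NULL); (NULL, 202, NULL); (NULL, 256, Omar); (NULL, 326, Tom)

FULL OUTER JOIN keeps every row from both sides; unmatched rows get NULL for the other side's columns.
Matching on a.pid < b.pid.
Matched pairs: 4; unmatched a rows kept: 3; unmatched b rows kept: 3.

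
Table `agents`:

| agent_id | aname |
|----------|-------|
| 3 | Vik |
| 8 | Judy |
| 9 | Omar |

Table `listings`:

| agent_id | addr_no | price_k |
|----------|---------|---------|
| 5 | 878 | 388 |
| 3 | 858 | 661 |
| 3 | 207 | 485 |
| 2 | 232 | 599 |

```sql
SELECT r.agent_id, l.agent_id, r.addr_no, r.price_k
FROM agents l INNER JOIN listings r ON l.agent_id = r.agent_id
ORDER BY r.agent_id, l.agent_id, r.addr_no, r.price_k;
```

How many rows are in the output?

2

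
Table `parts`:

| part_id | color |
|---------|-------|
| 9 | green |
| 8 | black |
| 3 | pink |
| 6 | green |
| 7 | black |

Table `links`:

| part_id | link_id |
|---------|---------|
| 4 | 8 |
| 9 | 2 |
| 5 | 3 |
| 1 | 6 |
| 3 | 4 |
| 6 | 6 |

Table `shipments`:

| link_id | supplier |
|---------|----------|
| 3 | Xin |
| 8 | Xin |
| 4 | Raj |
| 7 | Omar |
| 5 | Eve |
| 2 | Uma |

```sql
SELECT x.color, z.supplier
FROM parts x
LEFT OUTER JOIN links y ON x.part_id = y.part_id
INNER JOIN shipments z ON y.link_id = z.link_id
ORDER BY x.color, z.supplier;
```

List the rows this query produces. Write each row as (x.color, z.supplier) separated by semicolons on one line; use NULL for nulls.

(green, Uma); (pink, Raj)

Joins associate left-to-right: parts LEFT JOIN links on part_id gives 5 intermediate row(s).
Then INNER JOIN `shipments z` on link_id: keep only rows whose y.link_id appears in z.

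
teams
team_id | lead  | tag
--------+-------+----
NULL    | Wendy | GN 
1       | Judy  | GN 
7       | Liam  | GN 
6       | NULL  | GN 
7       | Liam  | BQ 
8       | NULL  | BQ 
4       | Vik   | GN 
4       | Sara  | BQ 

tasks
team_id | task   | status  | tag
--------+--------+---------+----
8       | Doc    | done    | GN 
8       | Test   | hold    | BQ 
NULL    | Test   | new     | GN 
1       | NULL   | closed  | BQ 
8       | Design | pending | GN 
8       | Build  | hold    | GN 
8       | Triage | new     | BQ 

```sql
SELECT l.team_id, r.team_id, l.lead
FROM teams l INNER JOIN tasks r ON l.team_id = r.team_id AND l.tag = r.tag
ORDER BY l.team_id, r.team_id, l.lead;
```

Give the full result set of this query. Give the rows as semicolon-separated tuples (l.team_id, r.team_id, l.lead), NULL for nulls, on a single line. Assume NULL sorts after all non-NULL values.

(8, 8, NULL); (8, 8, NULL)

INNER JOIN keeps only pairs where the ON condition holds.
Matching on l.team_id = r.team_id AND l.tag = r.tag. A NULL in a compared column never satisfies the condition.
- l[0] team_id=NULL, tag=GN → no match; dropped.
- l[1] team_id=1, tag=GN → no match; dropped.
- l[2] team_id=7, tag=GN → no match; dropped.
- l[3] team_id=6, tag=GN → no match; dropped.
- l[4] team_id=7, tag=BQ → no match; dropped.
- l[5] team_id=8, tag=BQ → 2 match(es) in r → 2 row(s).
- l[6] team_id=4, tag=GN → no match; dropped.
- l[7] team_id=4, tag=BQ → no match; dropped.
After projecting and ordering:
l.team_id | r.team_id | l.lead
8 | 8 | NULL
8 | 8 | NULL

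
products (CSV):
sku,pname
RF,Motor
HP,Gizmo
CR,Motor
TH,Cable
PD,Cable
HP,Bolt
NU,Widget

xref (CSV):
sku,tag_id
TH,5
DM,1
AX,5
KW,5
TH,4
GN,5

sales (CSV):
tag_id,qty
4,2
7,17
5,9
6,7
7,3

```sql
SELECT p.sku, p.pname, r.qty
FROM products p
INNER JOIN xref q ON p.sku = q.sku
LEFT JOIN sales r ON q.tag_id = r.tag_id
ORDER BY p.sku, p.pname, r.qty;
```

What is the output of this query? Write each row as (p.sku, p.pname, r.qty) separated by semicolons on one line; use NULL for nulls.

Step 1 — p INNER JOIN q on sku → 2 row(s).
Then LEFT JOIN `sales r` on tag_id: each of those 2 rows is kept; rows whose q.tag_id has no match in r get NULL for r's columns.

(TH, Cable, 2); (TH, Cable, 9)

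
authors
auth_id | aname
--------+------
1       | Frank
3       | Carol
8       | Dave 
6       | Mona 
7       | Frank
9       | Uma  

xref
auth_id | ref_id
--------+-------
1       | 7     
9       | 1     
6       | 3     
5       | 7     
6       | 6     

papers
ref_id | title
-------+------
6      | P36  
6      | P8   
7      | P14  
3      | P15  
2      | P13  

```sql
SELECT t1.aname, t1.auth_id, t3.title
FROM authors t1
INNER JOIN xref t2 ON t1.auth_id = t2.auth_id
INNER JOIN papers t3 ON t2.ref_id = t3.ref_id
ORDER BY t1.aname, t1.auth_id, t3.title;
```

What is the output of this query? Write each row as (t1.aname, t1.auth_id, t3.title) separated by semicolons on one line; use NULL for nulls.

(Frank, 1, P14); (Mona, 6, P15); (Mona, 6, P36); (Mona, 6, P8)

Step 1 — t1 INNER JOIN t2 on auth_id → 4 row(s).
Then INNER JOIN `papers t3` on ref_id: keep only rows whose t2.ref_id appears in t3.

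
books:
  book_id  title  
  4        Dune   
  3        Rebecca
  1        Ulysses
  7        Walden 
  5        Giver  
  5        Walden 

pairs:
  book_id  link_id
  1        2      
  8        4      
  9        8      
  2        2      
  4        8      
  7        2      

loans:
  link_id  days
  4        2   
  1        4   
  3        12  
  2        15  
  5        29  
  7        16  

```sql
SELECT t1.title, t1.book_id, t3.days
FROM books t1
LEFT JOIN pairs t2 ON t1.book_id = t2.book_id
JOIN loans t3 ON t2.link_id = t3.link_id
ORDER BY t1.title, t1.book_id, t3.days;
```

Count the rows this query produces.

2

Step 1 — t1 LEFT JOIN t2 on book_id → 6 row(s).
Then INNER JOIN `loans t3` on link_id: keep only rows whose t2.link_id appears in t3.
Result: 2 row(s).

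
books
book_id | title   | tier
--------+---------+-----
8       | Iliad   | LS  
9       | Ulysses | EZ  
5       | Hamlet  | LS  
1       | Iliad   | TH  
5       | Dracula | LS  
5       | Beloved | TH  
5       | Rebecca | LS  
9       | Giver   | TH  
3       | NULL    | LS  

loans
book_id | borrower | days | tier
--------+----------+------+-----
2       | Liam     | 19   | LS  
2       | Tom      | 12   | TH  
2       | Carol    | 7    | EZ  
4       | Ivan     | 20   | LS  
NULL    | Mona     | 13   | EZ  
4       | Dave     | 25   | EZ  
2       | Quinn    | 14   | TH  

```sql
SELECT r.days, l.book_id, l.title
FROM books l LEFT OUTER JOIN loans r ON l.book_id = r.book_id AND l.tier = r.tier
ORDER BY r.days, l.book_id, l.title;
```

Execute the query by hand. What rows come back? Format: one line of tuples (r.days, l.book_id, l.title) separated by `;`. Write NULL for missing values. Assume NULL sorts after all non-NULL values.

(NULL, 1, Iliad); (NULL, 3, NULL); (NULL, 5, Beloved); (NULL, 5, Dracula); (NULL, 5, Hamlet); (NULL, 5, Rebecca); (NULL, 8, Iliad); (NULL, 9, Giver); (NULL, 9, Ulysses)

LEFT JOIN keeps every row from `books`; unmatched rows get NULL for `loans`'s columns.
Matching on l.book_id = r.book_id AND l.tier = r.tier. A NULL in a compared column never satisfies the condition.
Matched pairs: 0; unmatched l rows kept: 9.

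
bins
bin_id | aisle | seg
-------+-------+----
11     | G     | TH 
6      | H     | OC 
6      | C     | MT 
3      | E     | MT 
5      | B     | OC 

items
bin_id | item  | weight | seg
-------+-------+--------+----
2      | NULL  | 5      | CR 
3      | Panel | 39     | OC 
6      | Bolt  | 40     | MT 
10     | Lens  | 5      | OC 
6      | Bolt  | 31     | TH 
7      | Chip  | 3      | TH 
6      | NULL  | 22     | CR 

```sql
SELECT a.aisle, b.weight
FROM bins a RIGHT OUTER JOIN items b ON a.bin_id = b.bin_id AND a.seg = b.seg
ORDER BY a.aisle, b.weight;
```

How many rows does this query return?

7

RIGHT JOIN keeps every row from `items`; unmatched rows get NULL for `bins`'s columns.
Matching on a.bin_id = b.bin_id AND a.seg = b.seg.
- a[0] bin_id=11, seg=TH → no match.
- a[1] bin_id=6, seg=OC → no match.
- a[2] bin_id=6, seg=MT → 1 match(es) in b → 1 row(s).
- a[3] bin_id=3, seg=MT → no match.
- a[4] bin_id=5, seg=OC → no match.
- 6 b row(s) had no a match → kept, a columns NULL.
Total: 1 matched + 6 padded = 7 rows.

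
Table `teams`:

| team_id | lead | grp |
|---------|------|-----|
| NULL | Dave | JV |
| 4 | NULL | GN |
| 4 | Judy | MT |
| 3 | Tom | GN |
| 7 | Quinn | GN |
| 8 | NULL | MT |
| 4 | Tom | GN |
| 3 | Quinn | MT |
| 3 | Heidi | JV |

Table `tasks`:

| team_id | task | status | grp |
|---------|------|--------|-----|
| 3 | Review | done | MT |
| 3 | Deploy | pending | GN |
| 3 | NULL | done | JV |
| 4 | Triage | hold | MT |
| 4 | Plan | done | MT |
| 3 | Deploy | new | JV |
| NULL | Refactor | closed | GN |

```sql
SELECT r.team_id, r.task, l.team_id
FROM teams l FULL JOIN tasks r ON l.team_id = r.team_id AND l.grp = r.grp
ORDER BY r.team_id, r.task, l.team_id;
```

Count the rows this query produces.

FULL OUTER JOIN keeps every row from both sides; unmatched rows get NULL for the other side's columns.
Matching on l.team_id = r.team_id AND l.grp = r.grp. A NULL in a compared column never satisfies the condition.
- l (team_id=NULL, grp=JV) has no partner → padded with NULL.
- l (team_id=4, grp=GN) has no partner → padded with NULL.
- l (team_id=4, grp=MT) pairs with 2 row(s) of r.
- l (team_id=3, grp=GN) pairs with 1 row(s) of r.
- l (team_id=7, grp=GN) has no partner → padded with NULL.
- l (team_id=8, grp=MT) has no partner → padded with NULL.
- l (team_id=4, grp=GN) has no partner → padded with NULL.
- l (team_id=3, grp=MT) pairs with 1 row(s) of r.
- l (team_id=3, grp=JV) pairs with 2 row(s) of r.
- 1 r row(s) had no l match → kept, l columns NULL.
Total: 6 matched + 6 padded = 12 rows.

12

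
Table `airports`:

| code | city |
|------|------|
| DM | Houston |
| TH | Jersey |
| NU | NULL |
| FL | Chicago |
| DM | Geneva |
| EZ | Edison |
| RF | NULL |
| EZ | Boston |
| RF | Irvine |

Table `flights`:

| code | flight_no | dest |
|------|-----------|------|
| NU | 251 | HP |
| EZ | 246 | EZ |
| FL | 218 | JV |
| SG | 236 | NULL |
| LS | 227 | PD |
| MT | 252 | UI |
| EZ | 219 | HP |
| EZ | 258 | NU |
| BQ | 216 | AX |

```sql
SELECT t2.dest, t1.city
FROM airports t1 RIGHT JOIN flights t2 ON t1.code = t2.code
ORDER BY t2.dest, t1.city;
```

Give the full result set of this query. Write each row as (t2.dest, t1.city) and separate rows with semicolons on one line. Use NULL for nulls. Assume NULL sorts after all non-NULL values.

RIGHT JOIN keeps every row from `flights`; unmatched rows get NULL for `airports`'s columns.
Matching on t1.code = t2.code.
- t1 row (code=DM): no match.
- t1 row (code=TH): no match.
- t1 row (code=NU): matches 1 t2 row(s) → 1 output row(s).
- t1 row (code=FL): matches 1 t2 row(s) → 1 output row(s).
- t1 row (code=DM): no match.
- t1 row (code=EZ): matches 3 t2 row(s) → 3 output row(s).
- t1 row (code=RF): no match.
- t1 row (code=EZ): matches 3 t2 row(s) → 3 output row(s).
- t1 row (code=RF): no match.
- 4 row(s) from t2 found no t1 partner → padded with NULL.

(AX, NULL); (EZ, Boston); (EZ, Edison); (HP, Boston); (HP, Edison); (HP, NULL); (JV, Chicago); (NU, Boston); (NU, Edison); (PD, NULL); (UI, NULL); (NULL, NULL)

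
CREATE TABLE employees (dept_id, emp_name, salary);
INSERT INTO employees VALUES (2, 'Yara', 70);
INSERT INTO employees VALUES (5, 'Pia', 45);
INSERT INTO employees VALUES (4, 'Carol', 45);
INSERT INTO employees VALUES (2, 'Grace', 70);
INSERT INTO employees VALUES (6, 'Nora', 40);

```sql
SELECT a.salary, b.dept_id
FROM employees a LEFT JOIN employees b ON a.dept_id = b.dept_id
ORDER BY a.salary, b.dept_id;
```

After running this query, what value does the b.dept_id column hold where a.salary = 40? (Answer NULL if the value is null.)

6

LEFT JOIN keeps every row from `employees a`; unmatched rows get NULL for `employees b`'s columns.
Matching on a.dept_id = b.dept_id.
Matched pairs: 7; unmatched a rows kept: 0.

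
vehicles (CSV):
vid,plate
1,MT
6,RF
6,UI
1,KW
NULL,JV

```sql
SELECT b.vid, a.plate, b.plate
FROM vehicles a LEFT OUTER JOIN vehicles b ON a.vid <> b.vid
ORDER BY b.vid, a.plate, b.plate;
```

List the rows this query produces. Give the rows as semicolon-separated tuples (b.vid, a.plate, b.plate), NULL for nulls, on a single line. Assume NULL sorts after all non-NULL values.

LEFT JOIN keeps every row from `vehicles a`; unmatched rows get NULL for `vehicles b`'s columns.
Matching on a.vid <> b.vid. A NULL in a compared column never satisfies the condition.
- a (vid=1) pairs with 2 row(s) of b.
- a (vid=6) pairs with 2 row(s) of b.
- a (vid=6) pairs with 2 row(s) of b.
- a (vid=1) pairs with 2 row(s) of b.
- a (vid=NULL) has no partner → padded with NULL.
After projecting and ordering:
b.vid | a.plate | b.plate
1 | RF | KW
1 | RF | MT
1 | UI | KW
1 | UI | MT
6 | KW | RF
6 | KW | UI
6 | MT | RF
6 | MT | UI
NULL | JV | NULL

(1, RF, KW); (1, RF, MT); (1, UI, KW); (1, UI, MT); (6, KW, RF); (6, KW, UI); (6, MT, RF); (6, MT, UI); (NULL, JV, NULL)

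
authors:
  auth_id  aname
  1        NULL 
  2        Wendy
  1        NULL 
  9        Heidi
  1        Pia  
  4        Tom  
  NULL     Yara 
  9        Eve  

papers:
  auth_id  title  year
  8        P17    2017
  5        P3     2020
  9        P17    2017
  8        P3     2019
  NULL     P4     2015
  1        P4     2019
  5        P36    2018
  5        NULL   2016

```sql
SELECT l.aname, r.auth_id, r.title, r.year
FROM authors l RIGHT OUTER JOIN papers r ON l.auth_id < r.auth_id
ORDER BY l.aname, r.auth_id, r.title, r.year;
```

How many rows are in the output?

32

RIGHT JOIN keeps every row from `papers`; unmatched rows get NULL for `authors`'s columns.
Matching on l.auth_id < r.auth_id. A NULL in a compared column never satisfies the condition.
- l[0] auth_id=1 → 6 match(es) in r → 6 row(s).
- l[1] auth_id=2 → 6 match(es) in r → 6 row(s).
- l[2] auth_id=1 → 6 match(es) in r → 6 row(s).
- l[3] auth_id=9 → no match.
- l[4] auth_id=1 → 6 match(es) in r → 6 row(s).
- l[5] auth_id=4 → 6 match(es) in r → 6 row(s).
- l[6] auth_id=NULL → no match.
- l[7] auth_id=9 → no match.
- 2 r row(s) had no l match → kept, l columns NULL.
Total: 30 matched + 2 padded = 32 rows.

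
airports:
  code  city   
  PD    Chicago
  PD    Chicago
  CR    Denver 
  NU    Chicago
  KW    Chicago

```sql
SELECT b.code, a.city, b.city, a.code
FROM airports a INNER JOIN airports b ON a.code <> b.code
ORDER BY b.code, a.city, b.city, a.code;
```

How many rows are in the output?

INNER JOIN keeps only pairs where the ON condition holds.
Matching on a.code <> b.code.
- code=PD: 3 matching b row(s), so 3 row(s) emitted.
- code=PD: 3 matching b row(s), so 3 row(s) emitted.
- code=CR: 4 matching b row(s), so 4 row(s) emitted.
- code=NU: 4 matching b row(s), so 4 row(s) emitted.
- code=KW: 4 matching b row(s), so 4 row(s) emitted.
Total: 18 rows.

18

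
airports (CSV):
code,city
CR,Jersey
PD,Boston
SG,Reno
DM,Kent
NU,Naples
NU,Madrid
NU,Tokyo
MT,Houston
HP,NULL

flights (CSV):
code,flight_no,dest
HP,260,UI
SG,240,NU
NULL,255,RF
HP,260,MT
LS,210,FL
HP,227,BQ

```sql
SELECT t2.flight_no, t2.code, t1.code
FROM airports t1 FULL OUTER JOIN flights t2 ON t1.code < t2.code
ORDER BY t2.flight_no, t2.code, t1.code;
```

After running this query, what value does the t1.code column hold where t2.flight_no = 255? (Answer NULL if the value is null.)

FULL OUTER JOIN keeps every row from both sides; unmatched rows get NULL for the other side's columns.
Matching on t1.code < t2.code. A NULL in a compared column never satisfies the condition.
- t1[0] code=CR → 5 match(es) in t2 → 5 row(s).
- t1[1] code=PD → 1 match(es) in t2 → 1 row(s).
- t1[2] code=SG → no match; kept with NULLs on the t2 side.
- t1[3] code=DM → 5 match(es) in t2 → 5 row(s).
- t1[4] code=NU → 1 match(es) in t2 → 1 row(s).
- t1[5] code=NU → 1 match(es) in t2 → 1 row(s).
- t1[6] code=NU → 1 match(es) in t2 → 1 row(s).
- t1[7] code=MT → 1 match(es) in t2 → 1 row(s).
- t1[8] code=HP → 2 match(es) in t2 → 2 row(s).
- 1 t2 row(s) had no t1 match → kept, t1 columns NULL.

NULL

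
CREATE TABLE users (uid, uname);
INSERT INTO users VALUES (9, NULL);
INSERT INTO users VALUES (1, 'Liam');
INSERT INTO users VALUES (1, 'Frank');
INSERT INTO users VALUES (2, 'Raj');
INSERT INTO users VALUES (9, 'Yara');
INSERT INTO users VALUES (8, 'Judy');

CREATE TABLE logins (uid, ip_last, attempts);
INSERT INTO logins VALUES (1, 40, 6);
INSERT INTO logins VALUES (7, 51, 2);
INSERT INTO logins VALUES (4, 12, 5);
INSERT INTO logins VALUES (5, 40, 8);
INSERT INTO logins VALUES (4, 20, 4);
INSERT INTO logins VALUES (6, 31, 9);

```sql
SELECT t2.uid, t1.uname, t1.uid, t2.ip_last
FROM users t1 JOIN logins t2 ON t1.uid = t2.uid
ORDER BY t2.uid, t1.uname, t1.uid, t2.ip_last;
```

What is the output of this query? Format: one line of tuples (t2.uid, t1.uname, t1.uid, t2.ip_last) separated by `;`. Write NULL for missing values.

INNER JOIN keeps only pairs where the ON condition holds.
Matching on t1.uid = t2.uid.
Matched pairs: 2.

(1, Frank, 1, 40); (1, Liam, 1, 40)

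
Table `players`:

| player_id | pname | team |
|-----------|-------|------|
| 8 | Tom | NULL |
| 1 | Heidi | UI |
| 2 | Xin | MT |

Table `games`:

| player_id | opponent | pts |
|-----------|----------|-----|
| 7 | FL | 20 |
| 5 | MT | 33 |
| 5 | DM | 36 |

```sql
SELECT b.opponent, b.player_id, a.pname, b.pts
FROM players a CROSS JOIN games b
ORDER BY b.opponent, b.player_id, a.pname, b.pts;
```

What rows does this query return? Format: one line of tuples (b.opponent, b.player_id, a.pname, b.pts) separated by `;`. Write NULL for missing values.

CROSS JOIN pairs every row of `players` with every row of `games`: 3 × 3 = 9 rows.

(DM, 5, Heidi, 36); (DM, 5, Tom, 36); (DM, 5, Xin, 36); (FL, 7, Heidi, 20); (FL, 7, Tom, 20); (FL, 7, Xin, 20); (MT, 5, Heidi, 33); (MT, 5, Tom, 33); (MT, 5, Xin, 33)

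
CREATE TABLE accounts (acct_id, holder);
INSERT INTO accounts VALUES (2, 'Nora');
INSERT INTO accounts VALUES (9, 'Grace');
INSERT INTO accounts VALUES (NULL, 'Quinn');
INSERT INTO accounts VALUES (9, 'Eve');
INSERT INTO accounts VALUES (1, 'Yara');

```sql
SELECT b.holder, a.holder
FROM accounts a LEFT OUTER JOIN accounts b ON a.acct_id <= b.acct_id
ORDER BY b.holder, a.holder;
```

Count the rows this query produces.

12

LEFT JOIN keeps every row from `accounts a`; unmatched rows get NULL for `accounts b`'s columns.
Matching on a.acct_id <= b.acct_id. A NULL in a compared column never satisfies the condition.
- a row (acct_id=2): matches 3 b row(s) → 3 output row(s).
- a row (acct_id=9): matches 2 b row(s) → 2 output row(s).
- a row (acct_id=NULL): no match → kept, b columns NULL.
- a row (acct_id=9): matches 2 b row(s) → 2 output row(s).
- a row (acct_id=1): matches 4 b row(s) → 4 output row(s).
Total: 11 matched + 1 padded = 12 rows.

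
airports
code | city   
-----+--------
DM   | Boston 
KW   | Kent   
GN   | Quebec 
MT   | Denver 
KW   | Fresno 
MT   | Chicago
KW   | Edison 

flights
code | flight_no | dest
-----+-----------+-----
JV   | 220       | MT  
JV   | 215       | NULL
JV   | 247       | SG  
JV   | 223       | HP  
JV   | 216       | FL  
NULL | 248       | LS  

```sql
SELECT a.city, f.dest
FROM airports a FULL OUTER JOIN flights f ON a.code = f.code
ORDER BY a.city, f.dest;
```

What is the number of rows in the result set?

13

FULL OUTER JOIN keeps every row from both sides; unmatched rows get NULL for the other side's columns.
Matching on a.code = f.code. A NULL in a compared column never satisfies the condition.
- a (code=DM) has no partner → padded with NULL.
- a (code=KW) has no partner → padded with NULL.
- a (code=GN) has no partner → padded with NULL.
- a (code=MT) has no partner → padded with NULL.
- a (code=KW) has no partner → padded with NULL.
- a (code=MT) has no partner → padded with NULL.
- a (code=KW) has no partner → padded with NULL.
- 6 f row(s) had no a match → kept, a columns NULL.
Total: 0 matched + 13 padded = 13 rows.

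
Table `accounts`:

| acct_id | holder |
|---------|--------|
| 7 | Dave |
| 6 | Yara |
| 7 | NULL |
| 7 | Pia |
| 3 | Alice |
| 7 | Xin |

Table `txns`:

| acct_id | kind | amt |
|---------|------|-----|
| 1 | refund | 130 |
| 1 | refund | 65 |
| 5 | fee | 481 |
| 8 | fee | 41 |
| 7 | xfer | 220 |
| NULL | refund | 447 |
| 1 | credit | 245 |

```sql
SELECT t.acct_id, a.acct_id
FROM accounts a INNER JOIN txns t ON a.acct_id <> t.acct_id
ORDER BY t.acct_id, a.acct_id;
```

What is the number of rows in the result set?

INNER JOIN keeps only pairs where the ON condition holds.
Matching on a.acct_id <> t.acct_id. A NULL in a compared column never satisfies the condition.
Matched pairs: 32.
Total: 32 rows.

32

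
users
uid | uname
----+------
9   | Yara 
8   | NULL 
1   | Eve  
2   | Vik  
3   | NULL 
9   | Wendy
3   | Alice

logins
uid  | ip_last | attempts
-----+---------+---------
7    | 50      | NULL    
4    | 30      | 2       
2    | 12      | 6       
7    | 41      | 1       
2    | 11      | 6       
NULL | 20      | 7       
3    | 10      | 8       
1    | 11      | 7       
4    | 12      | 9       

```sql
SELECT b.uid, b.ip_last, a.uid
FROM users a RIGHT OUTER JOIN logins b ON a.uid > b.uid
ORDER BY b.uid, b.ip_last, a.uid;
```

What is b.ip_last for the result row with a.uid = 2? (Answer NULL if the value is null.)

RIGHT JOIN keeps every row from `logins`; unmatched rows get NULL for `users`'s columns.
Matching on a.uid > b.uid. A NULL in a compared column never satisfies the condition.
- a[0] uid=9 → 8 match(es) in b → 8 row(s).
- a[1] uid=8 → 8 match(es) in b → 8 row(s).
- a[2] uid=1 → no match.
- a[3] uid=2 → 1 match(es) in b → 1 row(s).
- a[4] uid=3 → 3 match(es) in b → 3 row(s).
- a[5] uid=9 → 8 match(es) in b → 8 row(s).
- a[6] uid=3 → 3 match(es) in b → 3 row(s).
- plus 1 unmatched b row(s), each kept with NULL a columns.

11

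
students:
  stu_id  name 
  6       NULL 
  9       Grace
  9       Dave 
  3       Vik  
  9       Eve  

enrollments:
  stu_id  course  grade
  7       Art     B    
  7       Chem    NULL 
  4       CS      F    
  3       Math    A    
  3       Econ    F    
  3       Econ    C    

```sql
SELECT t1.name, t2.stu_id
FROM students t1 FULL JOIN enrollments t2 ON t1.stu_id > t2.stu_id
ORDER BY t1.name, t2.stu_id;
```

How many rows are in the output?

FULL OUTER JOIN keeps every row from both sides; unmatched rows get NULL for the other side's columns.
Matching on t1.stu_id > t2.stu_id.
- stu_id=6: 4 matching t2 row(s), so 4 row(s) emitted.
- stu_id=9: 6 matching t2 row(s), so 6 row(s) emitted.
- stu_id=9: 6 matching t2 row(s), so 6 row(s) emitted.
- stu_id=3: no t2 row matches, row kept with t2 columns NULL.
- stu_id=9: 6 matching t2 row(s), so 6 row(s) emitted.
Total: 22 matched + 1 padded = 23 rows.

23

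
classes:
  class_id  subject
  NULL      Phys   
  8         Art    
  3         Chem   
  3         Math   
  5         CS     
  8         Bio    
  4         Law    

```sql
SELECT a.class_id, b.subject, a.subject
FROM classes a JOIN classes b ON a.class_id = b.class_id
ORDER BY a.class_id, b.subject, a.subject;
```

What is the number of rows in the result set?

INNER JOIN keeps only pairs where the ON condition holds.
Matching on a.class_id = b.class_id. A NULL in a compared column never satisfies the condition.
- a (class_id=NULL) has no partner → excluded.
- a (class_id=8) pairs with 2 row(s) of b.
- a (class_id=3) pairs with 2 row(s) of b.
- a (class_id=3) pairs with 2 row(s) of b.
- a (class_id=5) pairs with 1 row(s) of b.
- a (class_id=8) pairs with 2 row(s) of b.
- a (class_id=4) pairs with 1 row(s) of b.
Total: 10 rows.

10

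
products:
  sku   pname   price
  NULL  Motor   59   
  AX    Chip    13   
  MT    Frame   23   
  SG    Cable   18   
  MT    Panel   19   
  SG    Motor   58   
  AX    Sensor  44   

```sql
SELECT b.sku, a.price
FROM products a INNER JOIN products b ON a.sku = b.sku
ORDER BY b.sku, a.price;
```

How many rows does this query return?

12

INNER JOIN keeps only pairs where the ON condition holds.
Matching on a.sku = b.sku. A NULL in a compared column never satisfies the condition.
- a (sku=NULL) has no partner → excluded.
- a (sku=AX) pairs with 2 row(s) of b.
- a (sku=MT) pairs with 2 row(s) of b.
- a (sku=SG) pairs with 2 row(s) of b.
- a (sku=MT) pairs with 2 row(s) of b.
- a (sku=SG) pairs with 2 row(s) of b.
- a (sku=AX) pairs with 2 row(s) of b.
Total: 12 rows.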